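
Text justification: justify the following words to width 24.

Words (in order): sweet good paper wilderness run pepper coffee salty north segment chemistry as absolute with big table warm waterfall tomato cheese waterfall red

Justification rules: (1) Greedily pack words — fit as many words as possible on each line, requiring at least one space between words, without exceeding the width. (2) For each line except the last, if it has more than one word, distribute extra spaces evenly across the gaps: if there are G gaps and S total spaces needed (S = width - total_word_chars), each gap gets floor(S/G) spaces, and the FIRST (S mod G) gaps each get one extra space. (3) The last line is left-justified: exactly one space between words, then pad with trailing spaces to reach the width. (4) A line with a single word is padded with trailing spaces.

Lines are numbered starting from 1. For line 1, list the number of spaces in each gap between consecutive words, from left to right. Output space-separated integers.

Line 1: ['sweet', 'good', 'paper'] (min_width=16, slack=8)
Line 2: ['wilderness', 'run', 'pepper'] (min_width=21, slack=3)
Line 3: ['coffee', 'salty', 'north'] (min_width=18, slack=6)
Line 4: ['segment', 'chemistry', 'as'] (min_width=20, slack=4)
Line 5: ['absolute', 'with', 'big', 'table'] (min_width=23, slack=1)
Line 6: ['warm', 'waterfall', 'tomato'] (min_width=21, slack=3)
Line 7: ['cheese', 'waterfall', 'red'] (min_width=20, slack=4)

Answer: 5 5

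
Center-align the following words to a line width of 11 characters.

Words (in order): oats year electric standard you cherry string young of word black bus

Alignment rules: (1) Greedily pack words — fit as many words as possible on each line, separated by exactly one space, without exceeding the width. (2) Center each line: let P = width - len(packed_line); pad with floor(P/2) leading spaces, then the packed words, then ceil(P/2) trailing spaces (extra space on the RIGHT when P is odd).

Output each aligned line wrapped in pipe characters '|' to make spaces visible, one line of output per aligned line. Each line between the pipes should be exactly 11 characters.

Answer: | oats year |
| electric  |
| standard  |
|you cherry |
|  string   |
| young of  |
|word black |
|    bus    |

Derivation:
Line 1: ['oats', 'year'] (min_width=9, slack=2)
Line 2: ['electric'] (min_width=8, slack=3)
Line 3: ['standard'] (min_width=8, slack=3)
Line 4: ['you', 'cherry'] (min_width=10, slack=1)
Line 5: ['string'] (min_width=6, slack=5)
Line 6: ['young', 'of'] (min_width=8, slack=3)
Line 7: ['word', 'black'] (min_width=10, slack=1)
Line 8: ['bus'] (min_width=3, slack=8)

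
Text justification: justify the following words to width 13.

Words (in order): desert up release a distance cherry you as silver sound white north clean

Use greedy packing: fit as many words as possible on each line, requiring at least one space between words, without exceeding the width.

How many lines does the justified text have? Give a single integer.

Answer: 7

Derivation:
Line 1: ['desert', 'up'] (min_width=9, slack=4)
Line 2: ['release', 'a'] (min_width=9, slack=4)
Line 3: ['distance'] (min_width=8, slack=5)
Line 4: ['cherry', 'you', 'as'] (min_width=13, slack=0)
Line 5: ['silver', 'sound'] (min_width=12, slack=1)
Line 6: ['white', 'north'] (min_width=11, slack=2)
Line 7: ['clean'] (min_width=5, slack=8)
Total lines: 7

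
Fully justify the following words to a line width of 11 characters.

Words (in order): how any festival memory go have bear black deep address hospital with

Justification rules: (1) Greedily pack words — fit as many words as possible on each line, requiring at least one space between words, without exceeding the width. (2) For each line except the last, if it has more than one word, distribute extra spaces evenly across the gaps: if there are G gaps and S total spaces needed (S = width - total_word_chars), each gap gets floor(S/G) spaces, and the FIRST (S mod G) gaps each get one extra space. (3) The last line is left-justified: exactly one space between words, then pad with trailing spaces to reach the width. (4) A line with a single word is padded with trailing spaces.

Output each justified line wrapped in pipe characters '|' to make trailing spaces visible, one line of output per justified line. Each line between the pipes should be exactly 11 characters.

Answer: |how     any|
|festival   |
|memory   go|
|have   bear|
|black  deep|
|address    |
|hospital   |
|with       |

Derivation:
Line 1: ['how', 'any'] (min_width=7, slack=4)
Line 2: ['festival'] (min_width=8, slack=3)
Line 3: ['memory', 'go'] (min_width=9, slack=2)
Line 4: ['have', 'bear'] (min_width=9, slack=2)
Line 5: ['black', 'deep'] (min_width=10, slack=1)
Line 6: ['address'] (min_width=7, slack=4)
Line 7: ['hospital'] (min_width=8, slack=3)
Line 8: ['with'] (min_width=4, slack=7)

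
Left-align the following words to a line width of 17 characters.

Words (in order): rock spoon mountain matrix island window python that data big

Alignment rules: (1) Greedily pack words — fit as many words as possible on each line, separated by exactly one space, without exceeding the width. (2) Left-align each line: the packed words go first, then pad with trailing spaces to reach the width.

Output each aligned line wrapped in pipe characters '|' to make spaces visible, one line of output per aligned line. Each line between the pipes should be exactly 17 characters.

Answer: |rock spoon       |
|mountain matrix  |
|island window    |
|python that data |
|big              |

Derivation:
Line 1: ['rock', 'spoon'] (min_width=10, slack=7)
Line 2: ['mountain', 'matrix'] (min_width=15, slack=2)
Line 3: ['island', 'window'] (min_width=13, slack=4)
Line 4: ['python', 'that', 'data'] (min_width=16, slack=1)
Line 5: ['big'] (min_width=3, slack=14)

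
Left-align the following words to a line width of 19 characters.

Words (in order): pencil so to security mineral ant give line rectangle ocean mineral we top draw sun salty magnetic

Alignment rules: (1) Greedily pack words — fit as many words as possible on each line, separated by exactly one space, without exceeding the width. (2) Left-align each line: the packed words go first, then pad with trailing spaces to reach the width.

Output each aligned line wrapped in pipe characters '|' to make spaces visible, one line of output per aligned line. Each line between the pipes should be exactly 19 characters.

Answer: |pencil so to       |
|security mineral   |
|ant give line      |
|rectangle ocean    |
|mineral we top draw|
|sun salty magnetic |

Derivation:
Line 1: ['pencil', 'so', 'to'] (min_width=12, slack=7)
Line 2: ['security', 'mineral'] (min_width=16, slack=3)
Line 3: ['ant', 'give', 'line'] (min_width=13, slack=6)
Line 4: ['rectangle', 'ocean'] (min_width=15, slack=4)
Line 5: ['mineral', 'we', 'top', 'draw'] (min_width=19, slack=0)
Line 6: ['sun', 'salty', 'magnetic'] (min_width=18, slack=1)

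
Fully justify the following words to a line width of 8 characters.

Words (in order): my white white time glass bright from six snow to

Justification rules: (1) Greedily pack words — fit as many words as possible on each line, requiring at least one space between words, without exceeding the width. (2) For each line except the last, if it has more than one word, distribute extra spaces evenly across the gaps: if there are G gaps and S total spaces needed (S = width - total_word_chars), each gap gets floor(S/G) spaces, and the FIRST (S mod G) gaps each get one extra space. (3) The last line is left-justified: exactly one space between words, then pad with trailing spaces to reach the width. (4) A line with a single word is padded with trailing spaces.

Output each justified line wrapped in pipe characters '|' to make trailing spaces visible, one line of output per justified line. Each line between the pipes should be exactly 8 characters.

Answer: |my white|
|white   |
|time    |
|glass   |
|bright  |
|from six|
|snow to |

Derivation:
Line 1: ['my', 'white'] (min_width=8, slack=0)
Line 2: ['white'] (min_width=5, slack=3)
Line 3: ['time'] (min_width=4, slack=4)
Line 4: ['glass'] (min_width=5, slack=3)
Line 5: ['bright'] (min_width=6, slack=2)
Line 6: ['from', 'six'] (min_width=8, slack=0)
Line 7: ['snow', 'to'] (min_width=7, slack=1)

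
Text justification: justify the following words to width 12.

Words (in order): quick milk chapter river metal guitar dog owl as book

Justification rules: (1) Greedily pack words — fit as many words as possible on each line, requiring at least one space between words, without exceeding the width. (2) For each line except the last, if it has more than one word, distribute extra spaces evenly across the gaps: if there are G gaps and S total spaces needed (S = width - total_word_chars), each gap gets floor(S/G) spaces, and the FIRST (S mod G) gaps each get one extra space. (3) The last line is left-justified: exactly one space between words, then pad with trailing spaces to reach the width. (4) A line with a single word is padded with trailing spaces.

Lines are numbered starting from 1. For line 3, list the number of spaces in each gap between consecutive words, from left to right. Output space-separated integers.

Answer: 2

Derivation:
Line 1: ['quick', 'milk'] (min_width=10, slack=2)
Line 2: ['chapter'] (min_width=7, slack=5)
Line 3: ['river', 'metal'] (min_width=11, slack=1)
Line 4: ['guitar', 'dog'] (min_width=10, slack=2)
Line 5: ['owl', 'as', 'book'] (min_width=11, slack=1)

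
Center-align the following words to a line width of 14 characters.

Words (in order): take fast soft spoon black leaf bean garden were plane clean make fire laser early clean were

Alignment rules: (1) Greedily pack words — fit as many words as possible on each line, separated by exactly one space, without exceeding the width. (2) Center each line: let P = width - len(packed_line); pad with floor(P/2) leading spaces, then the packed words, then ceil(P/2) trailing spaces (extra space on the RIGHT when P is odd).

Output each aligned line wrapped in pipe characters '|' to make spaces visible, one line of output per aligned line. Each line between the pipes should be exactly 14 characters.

Line 1: ['take', 'fast', 'soft'] (min_width=14, slack=0)
Line 2: ['spoon', 'black'] (min_width=11, slack=3)
Line 3: ['leaf', 'bean'] (min_width=9, slack=5)
Line 4: ['garden', 'were'] (min_width=11, slack=3)
Line 5: ['plane', 'clean'] (min_width=11, slack=3)
Line 6: ['make', 'fire'] (min_width=9, slack=5)
Line 7: ['laser', 'early'] (min_width=11, slack=3)
Line 8: ['clean', 'were'] (min_width=10, slack=4)

Answer: |take fast soft|
| spoon black  |
|  leaf bean   |
| garden were  |
| plane clean  |
|  make fire   |
| laser early  |
|  clean were  |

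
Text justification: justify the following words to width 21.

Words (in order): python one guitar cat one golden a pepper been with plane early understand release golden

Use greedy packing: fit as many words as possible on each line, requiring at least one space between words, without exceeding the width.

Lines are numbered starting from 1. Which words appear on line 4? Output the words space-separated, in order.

Line 1: ['python', 'one', 'guitar', 'cat'] (min_width=21, slack=0)
Line 2: ['one', 'golden', 'a', 'pepper'] (min_width=19, slack=2)
Line 3: ['been', 'with', 'plane', 'early'] (min_width=21, slack=0)
Line 4: ['understand', 'release'] (min_width=18, slack=3)
Line 5: ['golden'] (min_width=6, slack=15)

Answer: understand release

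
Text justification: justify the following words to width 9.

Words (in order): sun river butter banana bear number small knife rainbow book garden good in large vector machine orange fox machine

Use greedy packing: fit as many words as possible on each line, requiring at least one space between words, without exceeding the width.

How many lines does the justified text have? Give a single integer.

Line 1: ['sun', 'river'] (min_width=9, slack=0)
Line 2: ['butter'] (min_width=6, slack=3)
Line 3: ['banana'] (min_width=6, slack=3)
Line 4: ['bear'] (min_width=4, slack=5)
Line 5: ['number'] (min_width=6, slack=3)
Line 6: ['small'] (min_width=5, slack=4)
Line 7: ['knife'] (min_width=5, slack=4)
Line 8: ['rainbow'] (min_width=7, slack=2)
Line 9: ['book'] (min_width=4, slack=5)
Line 10: ['garden'] (min_width=6, slack=3)
Line 11: ['good', 'in'] (min_width=7, slack=2)
Line 12: ['large'] (min_width=5, slack=4)
Line 13: ['vector'] (min_width=6, slack=3)
Line 14: ['machine'] (min_width=7, slack=2)
Line 15: ['orange'] (min_width=6, slack=3)
Line 16: ['fox'] (min_width=3, slack=6)
Line 17: ['machine'] (min_width=7, slack=2)
Total lines: 17

Answer: 17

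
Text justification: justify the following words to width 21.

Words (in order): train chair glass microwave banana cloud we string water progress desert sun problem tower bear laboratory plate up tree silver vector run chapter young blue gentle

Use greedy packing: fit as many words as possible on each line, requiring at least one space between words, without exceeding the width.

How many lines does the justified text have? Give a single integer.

Answer: 9

Derivation:
Line 1: ['train', 'chair', 'glass'] (min_width=17, slack=4)
Line 2: ['microwave', 'banana'] (min_width=16, slack=5)
Line 3: ['cloud', 'we', 'string', 'water'] (min_width=21, slack=0)
Line 4: ['progress', 'desert', 'sun'] (min_width=19, slack=2)
Line 5: ['problem', 'tower', 'bear'] (min_width=18, slack=3)
Line 6: ['laboratory', 'plate', 'up'] (min_width=19, slack=2)
Line 7: ['tree', 'silver', 'vector'] (min_width=18, slack=3)
Line 8: ['run', 'chapter', 'young'] (min_width=17, slack=4)
Line 9: ['blue', 'gentle'] (min_width=11, slack=10)
Total lines: 9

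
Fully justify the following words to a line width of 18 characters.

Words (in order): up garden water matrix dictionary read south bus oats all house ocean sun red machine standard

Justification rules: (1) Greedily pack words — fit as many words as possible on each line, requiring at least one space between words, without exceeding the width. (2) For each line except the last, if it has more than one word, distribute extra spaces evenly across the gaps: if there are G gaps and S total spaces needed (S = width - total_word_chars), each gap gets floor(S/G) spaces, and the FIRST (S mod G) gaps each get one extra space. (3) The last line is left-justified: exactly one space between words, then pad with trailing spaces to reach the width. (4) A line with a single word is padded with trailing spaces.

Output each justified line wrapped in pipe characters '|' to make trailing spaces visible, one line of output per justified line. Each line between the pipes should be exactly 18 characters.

Answer: |up   garden  water|
|matrix  dictionary|
|read   south   bus|
|oats   all   house|
|ocean    sun   red|
|machine standard  |

Derivation:
Line 1: ['up', 'garden', 'water'] (min_width=15, slack=3)
Line 2: ['matrix', 'dictionary'] (min_width=17, slack=1)
Line 3: ['read', 'south', 'bus'] (min_width=14, slack=4)
Line 4: ['oats', 'all', 'house'] (min_width=14, slack=4)
Line 5: ['ocean', 'sun', 'red'] (min_width=13, slack=5)
Line 6: ['machine', 'standard'] (min_width=16, slack=2)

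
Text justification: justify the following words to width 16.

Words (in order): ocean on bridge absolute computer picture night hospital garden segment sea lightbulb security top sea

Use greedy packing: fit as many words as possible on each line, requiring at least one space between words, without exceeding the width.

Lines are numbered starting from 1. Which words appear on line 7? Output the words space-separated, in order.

Answer: security top sea

Derivation:
Line 1: ['ocean', 'on', 'bridge'] (min_width=15, slack=1)
Line 2: ['absolute'] (min_width=8, slack=8)
Line 3: ['computer', 'picture'] (min_width=16, slack=0)
Line 4: ['night', 'hospital'] (min_width=14, slack=2)
Line 5: ['garden', 'segment'] (min_width=14, slack=2)
Line 6: ['sea', 'lightbulb'] (min_width=13, slack=3)
Line 7: ['security', 'top', 'sea'] (min_width=16, slack=0)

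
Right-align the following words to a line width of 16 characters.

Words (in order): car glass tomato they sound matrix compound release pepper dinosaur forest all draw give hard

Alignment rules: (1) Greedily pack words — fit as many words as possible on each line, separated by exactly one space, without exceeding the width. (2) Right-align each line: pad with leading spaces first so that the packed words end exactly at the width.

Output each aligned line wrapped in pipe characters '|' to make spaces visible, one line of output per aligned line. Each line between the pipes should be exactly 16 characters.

Answer: |car glass tomato|
|      they sound|
| matrix compound|
|  release pepper|
| dinosaur forest|
|   all draw give|
|            hard|

Derivation:
Line 1: ['car', 'glass', 'tomato'] (min_width=16, slack=0)
Line 2: ['they', 'sound'] (min_width=10, slack=6)
Line 3: ['matrix', 'compound'] (min_width=15, slack=1)
Line 4: ['release', 'pepper'] (min_width=14, slack=2)
Line 5: ['dinosaur', 'forest'] (min_width=15, slack=1)
Line 6: ['all', 'draw', 'give'] (min_width=13, slack=3)
Line 7: ['hard'] (min_width=4, slack=12)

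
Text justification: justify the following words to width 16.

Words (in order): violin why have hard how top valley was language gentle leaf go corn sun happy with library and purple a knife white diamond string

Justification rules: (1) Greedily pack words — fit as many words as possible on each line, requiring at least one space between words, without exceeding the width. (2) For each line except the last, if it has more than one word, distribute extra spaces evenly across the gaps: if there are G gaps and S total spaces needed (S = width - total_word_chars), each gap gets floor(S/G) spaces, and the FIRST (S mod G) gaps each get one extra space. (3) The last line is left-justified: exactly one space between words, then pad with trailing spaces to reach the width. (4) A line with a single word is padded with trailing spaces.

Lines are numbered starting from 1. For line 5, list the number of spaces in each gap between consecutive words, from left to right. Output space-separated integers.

Answer: 1 1 1

Derivation:
Line 1: ['violin', 'why', 'have'] (min_width=15, slack=1)
Line 2: ['hard', 'how', 'top'] (min_width=12, slack=4)
Line 3: ['valley', 'was'] (min_width=10, slack=6)
Line 4: ['language', 'gentle'] (min_width=15, slack=1)
Line 5: ['leaf', 'go', 'corn', 'sun'] (min_width=16, slack=0)
Line 6: ['happy', 'with'] (min_width=10, slack=6)
Line 7: ['library', 'and'] (min_width=11, slack=5)
Line 8: ['purple', 'a', 'knife'] (min_width=14, slack=2)
Line 9: ['white', 'diamond'] (min_width=13, slack=3)
Line 10: ['string'] (min_width=6, slack=10)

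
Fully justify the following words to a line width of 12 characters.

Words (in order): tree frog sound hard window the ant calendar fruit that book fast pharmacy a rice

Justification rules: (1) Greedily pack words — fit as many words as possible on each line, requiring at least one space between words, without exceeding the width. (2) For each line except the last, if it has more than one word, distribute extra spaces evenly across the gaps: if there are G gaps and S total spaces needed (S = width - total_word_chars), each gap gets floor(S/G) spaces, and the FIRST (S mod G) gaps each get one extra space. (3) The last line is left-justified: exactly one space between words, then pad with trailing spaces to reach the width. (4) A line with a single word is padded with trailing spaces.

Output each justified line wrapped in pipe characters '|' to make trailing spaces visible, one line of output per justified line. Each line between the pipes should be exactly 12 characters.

Answer: |tree    frog|
|sound   hard|
|window   the|
|ant calendar|
|fruit   that|
|book    fast|
|pharmacy   a|
|rice        |

Derivation:
Line 1: ['tree', 'frog'] (min_width=9, slack=3)
Line 2: ['sound', 'hard'] (min_width=10, slack=2)
Line 3: ['window', 'the'] (min_width=10, slack=2)
Line 4: ['ant', 'calendar'] (min_width=12, slack=0)
Line 5: ['fruit', 'that'] (min_width=10, slack=2)
Line 6: ['book', 'fast'] (min_width=9, slack=3)
Line 7: ['pharmacy', 'a'] (min_width=10, slack=2)
Line 8: ['rice'] (min_width=4, slack=8)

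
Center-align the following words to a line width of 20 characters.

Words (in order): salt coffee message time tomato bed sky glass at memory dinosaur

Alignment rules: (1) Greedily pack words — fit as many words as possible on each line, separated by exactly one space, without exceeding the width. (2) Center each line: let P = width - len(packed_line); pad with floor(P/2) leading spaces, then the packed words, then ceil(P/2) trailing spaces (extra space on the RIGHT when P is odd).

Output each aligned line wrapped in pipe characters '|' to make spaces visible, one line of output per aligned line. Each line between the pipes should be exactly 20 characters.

Answer: |salt coffee message |
|time tomato bed sky |
|  glass at memory   |
|      dinosaur      |

Derivation:
Line 1: ['salt', 'coffee', 'message'] (min_width=19, slack=1)
Line 2: ['time', 'tomato', 'bed', 'sky'] (min_width=19, slack=1)
Line 3: ['glass', 'at', 'memory'] (min_width=15, slack=5)
Line 4: ['dinosaur'] (min_width=8, slack=12)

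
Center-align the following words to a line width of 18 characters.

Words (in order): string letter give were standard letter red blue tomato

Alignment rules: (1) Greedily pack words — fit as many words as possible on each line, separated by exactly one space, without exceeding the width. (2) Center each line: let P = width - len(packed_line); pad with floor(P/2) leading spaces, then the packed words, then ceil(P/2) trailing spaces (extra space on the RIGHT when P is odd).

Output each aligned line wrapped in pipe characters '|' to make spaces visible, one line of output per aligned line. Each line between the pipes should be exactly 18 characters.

Answer: |string letter give|
|  were standard   |
| letter red blue  |
|      tomato      |

Derivation:
Line 1: ['string', 'letter', 'give'] (min_width=18, slack=0)
Line 2: ['were', 'standard'] (min_width=13, slack=5)
Line 3: ['letter', 'red', 'blue'] (min_width=15, slack=3)
Line 4: ['tomato'] (min_width=6, slack=12)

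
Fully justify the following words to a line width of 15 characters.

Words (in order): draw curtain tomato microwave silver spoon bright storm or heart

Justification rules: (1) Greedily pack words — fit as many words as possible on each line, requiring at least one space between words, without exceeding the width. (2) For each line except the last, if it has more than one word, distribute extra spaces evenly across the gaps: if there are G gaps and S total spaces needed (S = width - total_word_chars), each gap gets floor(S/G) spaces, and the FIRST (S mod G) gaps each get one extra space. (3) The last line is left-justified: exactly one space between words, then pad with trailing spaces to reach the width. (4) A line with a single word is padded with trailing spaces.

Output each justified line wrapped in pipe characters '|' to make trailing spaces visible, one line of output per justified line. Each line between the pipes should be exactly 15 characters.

Line 1: ['draw', 'curtain'] (min_width=12, slack=3)
Line 2: ['tomato'] (min_width=6, slack=9)
Line 3: ['microwave'] (min_width=9, slack=6)
Line 4: ['silver', 'spoon'] (min_width=12, slack=3)
Line 5: ['bright', 'storm', 'or'] (min_width=15, slack=0)
Line 6: ['heart'] (min_width=5, slack=10)

Answer: |draw    curtain|
|tomato         |
|microwave      |
|silver    spoon|
|bright storm or|
|heart          |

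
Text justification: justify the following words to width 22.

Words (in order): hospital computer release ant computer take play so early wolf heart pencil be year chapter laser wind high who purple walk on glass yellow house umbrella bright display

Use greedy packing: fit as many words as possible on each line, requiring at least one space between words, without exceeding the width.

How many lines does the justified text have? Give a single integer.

Line 1: ['hospital', 'computer'] (min_width=17, slack=5)
Line 2: ['release', 'ant', 'computer'] (min_width=20, slack=2)
Line 3: ['take', 'play', 'so', 'early'] (min_width=18, slack=4)
Line 4: ['wolf', 'heart', 'pencil', 'be'] (min_width=20, slack=2)
Line 5: ['year', 'chapter', 'laser'] (min_width=18, slack=4)
Line 6: ['wind', 'high', 'who', 'purple'] (min_width=20, slack=2)
Line 7: ['walk', 'on', 'glass', 'yellow'] (min_width=20, slack=2)
Line 8: ['house', 'umbrella', 'bright'] (min_width=21, slack=1)
Line 9: ['display'] (min_width=7, slack=15)
Total lines: 9

Answer: 9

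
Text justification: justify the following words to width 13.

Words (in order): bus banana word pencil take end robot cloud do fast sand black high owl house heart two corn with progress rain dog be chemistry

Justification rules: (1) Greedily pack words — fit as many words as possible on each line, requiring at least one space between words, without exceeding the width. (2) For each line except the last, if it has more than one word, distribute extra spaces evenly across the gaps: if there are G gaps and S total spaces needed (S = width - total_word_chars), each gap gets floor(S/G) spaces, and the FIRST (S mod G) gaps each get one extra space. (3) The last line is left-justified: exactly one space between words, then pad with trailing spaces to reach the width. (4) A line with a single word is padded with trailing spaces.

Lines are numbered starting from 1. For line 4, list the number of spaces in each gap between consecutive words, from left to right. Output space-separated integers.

Line 1: ['bus', 'banana'] (min_width=10, slack=3)
Line 2: ['word', 'pencil'] (min_width=11, slack=2)
Line 3: ['take', 'end'] (min_width=8, slack=5)
Line 4: ['robot', 'cloud'] (min_width=11, slack=2)
Line 5: ['do', 'fast', 'sand'] (min_width=12, slack=1)
Line 6: ['black', 'high'] (min_width=10, slack=3)
Line 7: ['owl', 'house'] (min_width=9, slack=4)
Line 8: ['heart', 'two'] (min_width=9, slack=4)
Line 9: ['corn', 'with'] (min_width=9, slack=4)
Line 10: ['progress', 'rain'] (min_width=13, slack=0)
Line 11: ['dog', 'be'] (min_width=6, slack=7)
Line 12: ['chemistry'] (min_width=9, slack=4)

Answer: 3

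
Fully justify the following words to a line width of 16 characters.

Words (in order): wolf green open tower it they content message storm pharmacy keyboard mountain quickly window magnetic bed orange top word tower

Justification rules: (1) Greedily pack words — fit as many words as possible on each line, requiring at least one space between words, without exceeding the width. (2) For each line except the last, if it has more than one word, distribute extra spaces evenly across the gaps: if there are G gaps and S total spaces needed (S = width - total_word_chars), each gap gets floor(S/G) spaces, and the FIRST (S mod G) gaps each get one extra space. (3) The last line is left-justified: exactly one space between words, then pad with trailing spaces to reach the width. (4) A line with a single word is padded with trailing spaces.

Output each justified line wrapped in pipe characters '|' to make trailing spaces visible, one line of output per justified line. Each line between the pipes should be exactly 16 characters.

Answer: |wolf  green open|
|tower   it  they|
|content  message|
|storm   pharmacy|
|keyboard        |
|mountain quickly|
|window  magnetic|
|bed  orange  top|
|word tower      |

Derivation:
Line 1: ['wolf', 'green', 'open'] (min_width=15, slack=1)
Line 2: ['tower', 'it', 'they'] (min_width=13, slack=3)
Line 3: ['content', 'message'] (min_width=15, slack=1)
Line 4: ['storm', 'pharmacy'] (min_width=14, slack=2)
Line 5: ['keyboard'] (min_width=8, slack=8)
Line 6: ['mountain', 'quickly'] (min_width=16, slack=0)
Line 7: ['window', 'magnetic'] (min_width=15, slack=1)
Line 8: ['bed', 'orange', 'top'] (min_width=14, slack=2)
Line 9: ['word', 'tower'] (min_width=10, slack=6)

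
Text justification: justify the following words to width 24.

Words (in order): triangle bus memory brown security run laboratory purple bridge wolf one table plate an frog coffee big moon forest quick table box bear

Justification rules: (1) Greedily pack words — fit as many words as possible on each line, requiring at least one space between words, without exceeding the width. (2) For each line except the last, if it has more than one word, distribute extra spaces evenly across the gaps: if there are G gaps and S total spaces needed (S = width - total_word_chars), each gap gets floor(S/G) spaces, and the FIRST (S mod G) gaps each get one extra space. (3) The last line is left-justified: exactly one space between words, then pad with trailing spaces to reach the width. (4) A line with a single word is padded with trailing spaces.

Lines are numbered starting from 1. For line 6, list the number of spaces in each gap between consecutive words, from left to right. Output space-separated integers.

Answer: 2 2 1

Derivation:
Line 1: ['triangle', 'bus', 'memory'] (min_width=19, slack=5)
Line 2: ['brown', 'security', 'run'] (min_width=18, slack=6)
Line 3: ['laboratory', 'purple', 'bridge'] (min_width=24, slack=0)
Line 4: ['wolf', 'one', 'table', 'plate', 'an'] (min_width=23, slack=1)
Line 5: ['frog', 'coffee', 'big', 'moon'] (min_width=20, slack=4)
Line 6: ['forest', 'quick', 'table', 'box'] (min_width=22, slack=2)
Line 7: ['bear'] (min_width=4, slack=20)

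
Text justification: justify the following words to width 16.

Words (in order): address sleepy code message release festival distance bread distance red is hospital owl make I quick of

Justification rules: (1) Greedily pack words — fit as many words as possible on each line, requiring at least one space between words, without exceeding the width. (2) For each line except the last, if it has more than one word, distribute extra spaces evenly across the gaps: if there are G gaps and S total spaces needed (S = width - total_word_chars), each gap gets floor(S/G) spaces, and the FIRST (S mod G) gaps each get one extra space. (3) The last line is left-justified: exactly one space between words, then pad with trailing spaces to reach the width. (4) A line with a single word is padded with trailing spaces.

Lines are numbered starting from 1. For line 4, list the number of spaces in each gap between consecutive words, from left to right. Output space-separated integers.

Answer: 3

Derivation:
Line 1: ['address', 'sleepy'] (min_width=14, slack=2)
Line 2: ['code', 'message'] (min_width=12, slack=4)
Line 3: ['release', 'festival'] (min_width=16, slack=0)
Line 4: ['distance', 'bread'] (min_width=14, slack=2)
Line 5: ['distance', 'red', 'is'] (min_width=15, slack=1)
Line 6: ['hospital', 'owl'] (min_width=12, slack=4)
Line 7: ['make', 'I', 'quick', 'of'] (min_width=15, slack=1)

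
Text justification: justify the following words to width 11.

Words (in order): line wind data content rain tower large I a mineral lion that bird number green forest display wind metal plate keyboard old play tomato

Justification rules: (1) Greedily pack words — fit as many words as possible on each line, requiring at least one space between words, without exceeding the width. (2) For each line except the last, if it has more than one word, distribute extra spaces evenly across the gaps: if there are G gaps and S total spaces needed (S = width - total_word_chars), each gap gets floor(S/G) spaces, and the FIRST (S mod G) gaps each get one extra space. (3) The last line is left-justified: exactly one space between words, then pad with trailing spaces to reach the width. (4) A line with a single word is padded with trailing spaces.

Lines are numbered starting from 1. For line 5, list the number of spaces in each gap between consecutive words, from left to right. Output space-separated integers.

Answer: 2 2

Derivation:
Line 1: ['line', 'wind'] (min_width=9, slack=2)
Line 2: ['data'] (min_width=4, slack=7)
Line 3: ['content'] (min_width=7, slack=4)
Line 4: ['rain', 'tower'] (min_width=10, slack=1)
Line 5: ['large', 'I', 'a'] (min_width=9, slack=2)
Line 6: ['mineral'] (min_width=7, slack=4)
Line 7: ['lion', 'that'] (min_width=9, slack=2)
Line 8: ['bird', 'number'] (min_width=11, slack=0)
Line 9: ['green'] (min_width=5, slack=6)
Line 10: ['forest'] (min_width=6, slack=5)
Line 11: ['display'] (min_width=7, slack=4)
Line 12: ['wind', 'metal'] (min_width=10, slack=1)
Line 13: ['plate'] (min_width=5, slack=6)
Line 14: ['keyboard'] (min_width=8, slack=3)
Line 15: ['old', 'play'] (min_width=8, slack=3)
Line 16: ['tomato'] (min_width=6, slack=5)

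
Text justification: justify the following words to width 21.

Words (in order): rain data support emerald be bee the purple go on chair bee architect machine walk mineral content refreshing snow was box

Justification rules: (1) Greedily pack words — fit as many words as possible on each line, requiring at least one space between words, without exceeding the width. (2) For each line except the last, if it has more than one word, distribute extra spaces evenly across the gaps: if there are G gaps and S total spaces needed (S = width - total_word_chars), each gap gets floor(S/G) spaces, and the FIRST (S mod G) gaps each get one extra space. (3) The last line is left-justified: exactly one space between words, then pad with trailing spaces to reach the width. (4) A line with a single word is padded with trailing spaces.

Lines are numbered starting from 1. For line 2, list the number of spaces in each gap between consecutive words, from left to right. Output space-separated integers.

Answer: 2 2 2

Derivation:
Line 1: ['rain', 'data', 'support'] (min_width=17, slack=4)
Line 2: ['emerald', 'be', 'bee', 'the'] (min_width=18, slack=3)
Line 3: ['purple', 'go', 'on', 'chair'] (min_width=18, slack=3)
Line 4: ['bee', 'architect', 'machine'] (min_width=21, slack=0)
Line 5: ['walk', 'mineral', 'content'] (min_width=20, slack=1)
Line 6: ['refreshing', 'snow', 'was'] (min_width=19, slack=2)
Line 7: ['box'] (min_width=3, slack=18)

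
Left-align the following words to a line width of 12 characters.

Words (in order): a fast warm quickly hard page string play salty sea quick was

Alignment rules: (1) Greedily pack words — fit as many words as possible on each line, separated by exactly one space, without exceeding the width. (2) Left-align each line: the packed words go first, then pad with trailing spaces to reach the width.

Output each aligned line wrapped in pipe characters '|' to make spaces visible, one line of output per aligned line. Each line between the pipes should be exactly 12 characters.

Line 1: ['a', 'fast', 'warm'] (min_width=11, slack=1)
Line 2: ['quickly', 'hard'] (min_width=12, slack=0)
Line 3: ['page', 'string'] (min_width=11, slack=1)
Line 4: ['play', 'salty'] (min_width=10, slack=2)
Line 5: ['sea', 'quick'] (min_width=9, slack=3)
Line 6: ['was'] (min_width=3, slack=9)

Answer: |a fast warm |
|quickly hard|
|page string |
|play salty  |
|sea quick   |
|was         |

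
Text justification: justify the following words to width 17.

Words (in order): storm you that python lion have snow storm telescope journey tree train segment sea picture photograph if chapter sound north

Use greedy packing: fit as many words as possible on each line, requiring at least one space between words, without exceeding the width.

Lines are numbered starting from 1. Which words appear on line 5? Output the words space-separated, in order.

Answer: tree train

Derivation:
Line 1: ['storm', 'you', 'that'] (min_width=14, slack=3)
Line 2: ['python', 'lion', 'have'] (min_width=16, slack=1)
Line 3: ['snow', 'storm'] (min_width=10, slack=7)
Line 4: ['telescope', 'journey'] (min_width=17, slack=0)
Line 5: ['tree', 'train'] (min_width=10, slack=7)
Line 6: ['segment', 'sea'] (min_width=11, slack=6)
Line 7: ['picture'] (min_width=7, slack=10)
Line 8: ['photograph', 'if'] (min_width=13, slack=4)
Line 9: ['chapter', 'sound'] (min_width=13, slack=4)
Line 10: ['north'] (min_width=5, slack=12)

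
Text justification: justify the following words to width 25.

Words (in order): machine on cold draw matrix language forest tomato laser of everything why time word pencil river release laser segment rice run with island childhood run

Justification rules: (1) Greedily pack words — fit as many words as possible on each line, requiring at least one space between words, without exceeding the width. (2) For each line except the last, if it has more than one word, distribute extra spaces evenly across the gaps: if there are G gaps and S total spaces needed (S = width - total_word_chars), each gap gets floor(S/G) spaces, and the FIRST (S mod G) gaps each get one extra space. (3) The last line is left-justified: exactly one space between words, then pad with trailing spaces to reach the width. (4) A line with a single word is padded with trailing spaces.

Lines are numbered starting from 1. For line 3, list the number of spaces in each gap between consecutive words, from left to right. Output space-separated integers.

Line 1: ['machine', 'on', 'cold', 'draw'] (min_width=20, slack=5)
Line 2: ['matrix', 'language', 'forest'] (min_width=22, slack=3)
Line 3: ['tomato', 'laser', 'of'] (min_width=15, slack=10)
Line 4: ['everything', 'why', 'time', 'word'] (min_width=24, slack=1)
Line 5: ['pencil', 'river', 'release'] (min_width=20, slack=5)
Line 6: ['laser', 'segment', 'rice', 'run'] (min_width=22, slack=3)
Line 7: ['with', 'island', 'childhood', 'run'] (min_width=25, slack=0)

Answer: 6 6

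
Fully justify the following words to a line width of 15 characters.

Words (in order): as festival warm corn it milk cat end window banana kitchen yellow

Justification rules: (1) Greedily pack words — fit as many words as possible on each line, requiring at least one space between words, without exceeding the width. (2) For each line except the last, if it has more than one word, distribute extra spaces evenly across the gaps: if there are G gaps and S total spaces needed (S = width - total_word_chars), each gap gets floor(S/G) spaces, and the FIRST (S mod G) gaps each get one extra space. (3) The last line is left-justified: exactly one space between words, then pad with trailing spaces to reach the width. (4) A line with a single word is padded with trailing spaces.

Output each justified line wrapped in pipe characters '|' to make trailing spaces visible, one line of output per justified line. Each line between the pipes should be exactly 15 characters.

Answer: |as     festival|
|warm   corn  it|
|milk   cat  end|
|window   banana|
|kitchen yellow |

Derivation:
Line 1: ['as', 'festival'] (min_width=11, slack=4)
Line 2: ['warm', 'corn', 'it'] (min_width=12, slack=3)
Line 3: ['milk', 'cat', 'end'] (min_width=12, slack=3)
Line 4: ['window', 'banana'] (min_width=13, slack=2)
Line 5: ['kitchen', 'yellow'] (min_width=14, slack=1)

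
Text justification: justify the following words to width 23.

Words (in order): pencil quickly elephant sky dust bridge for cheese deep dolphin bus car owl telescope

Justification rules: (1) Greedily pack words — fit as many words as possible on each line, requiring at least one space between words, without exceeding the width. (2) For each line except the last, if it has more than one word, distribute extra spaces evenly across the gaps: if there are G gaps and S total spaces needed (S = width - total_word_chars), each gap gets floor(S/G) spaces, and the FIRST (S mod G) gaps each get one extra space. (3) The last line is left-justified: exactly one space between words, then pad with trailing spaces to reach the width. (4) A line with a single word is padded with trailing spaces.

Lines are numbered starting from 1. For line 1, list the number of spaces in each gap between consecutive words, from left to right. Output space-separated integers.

Line 1: ['pencil', 'quickly', 'elephant'] (min_width=23, slack=0)
Line 2: ['sky', 'dust', 'bridge', 'for'] (min_width=19, slack=4)
Line 3: ['cheese', 'deep', 'dolphin', 'bus'] (min_width=23, slack=0)
Line 4: ['car', 'owl', 'telescope'] (min_width=17, slack=6)

Answer: 1 1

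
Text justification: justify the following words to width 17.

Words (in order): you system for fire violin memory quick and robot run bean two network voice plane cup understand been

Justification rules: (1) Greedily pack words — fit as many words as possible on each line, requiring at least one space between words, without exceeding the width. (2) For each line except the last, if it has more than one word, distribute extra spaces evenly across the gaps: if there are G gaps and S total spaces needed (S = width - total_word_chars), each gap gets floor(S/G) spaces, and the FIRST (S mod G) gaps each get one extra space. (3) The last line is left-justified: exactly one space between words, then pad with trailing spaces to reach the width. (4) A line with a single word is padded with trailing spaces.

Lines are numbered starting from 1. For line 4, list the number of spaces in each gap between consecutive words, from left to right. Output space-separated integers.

Line 1: ['you', 'system', 'for'] (min_width=14, slack=3)
Line 2: ['fire', 'violin'] (min_width=11, slack=6)
Line 3: ['memory', 'quick', 'and'] (min_width=16, slack=1)
Line 4: ['robot', 'run', 'bean'] (min_width=14, slack=3)
Line 5: ['two', 'network', 'voice'] (min_width=17, slack=0)
Line 6: ['plane', 'cup'] (min_width=9, slack=8)
Line 7: ['understand', 'been'] (min_width=15, slack=2)

Answer: 3 2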